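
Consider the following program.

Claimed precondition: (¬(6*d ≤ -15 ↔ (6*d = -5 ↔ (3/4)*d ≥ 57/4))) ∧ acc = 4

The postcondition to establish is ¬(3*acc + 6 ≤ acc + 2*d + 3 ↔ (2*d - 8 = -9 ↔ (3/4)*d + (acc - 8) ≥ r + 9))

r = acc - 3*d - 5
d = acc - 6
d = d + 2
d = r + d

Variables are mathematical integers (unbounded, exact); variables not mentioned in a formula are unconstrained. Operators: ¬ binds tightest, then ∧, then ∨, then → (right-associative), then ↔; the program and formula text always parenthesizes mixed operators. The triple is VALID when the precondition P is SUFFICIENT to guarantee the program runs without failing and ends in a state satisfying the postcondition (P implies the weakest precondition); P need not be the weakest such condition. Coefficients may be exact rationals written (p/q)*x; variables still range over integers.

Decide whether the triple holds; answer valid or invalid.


Working backward. After the program, the postcondition ¬(3*acc + 6 ≤ acc + 2*d + 3 ↔ (2*d - 8 = -9 ↔ (3/4)*d + (acc - 8) ≥ r + 9)) must hold; in canonical form it is ¬(2*acc ≤ 2*d - 3 ↔ (2*d = -1 ↔ acc + (3/4)*d ≥ r + 17)).
Before d := r + d: ¬(2*acc ≤ 2*d + 2*r - 3 ↔ (2*d + 2*r = -1 ↔ acc + (3/4)*d ≥ (1/4)*r + 17))
Before d := d + 2: ¬(2*acc ≤ 2*d + 2*r + 1 ↔ (2*d + 2*r = -5 ↔ acc + (3/4)*d ≥ (1/4)*r + 31/2))
Before d := acc - 6: ¬(2*r ≥ 11 ↔ (2*acc + 2*r = 7 ↔ (7/4)*acc ≥ (1/4)*r + 20))
Before r := acc - 3*d - 5: ¬(2*acc ≥ 6*d + 21 ↔ (4*acc = 6*d + 17 ↔ (3/2)*acc + (3/4)*d ≥ 75/4))
The weakest precondition is ¬(2*acc ≥ 6*d + 21 ↔ (4*acc = 6*d + 17 ↔ (3/2)*acc + (3/4)*d ≥ 75/4)).
Check whether (¬(6*d ≤ -15 ↔ (6*d = -5 ↔ (3/4)*d ≥ 57/4))) ∧ acc = 4 implies it.
Countermodel: at the initial state acc = 4, d = 17, the precondition holds but the weakest precondition fails.
Answer: invalid


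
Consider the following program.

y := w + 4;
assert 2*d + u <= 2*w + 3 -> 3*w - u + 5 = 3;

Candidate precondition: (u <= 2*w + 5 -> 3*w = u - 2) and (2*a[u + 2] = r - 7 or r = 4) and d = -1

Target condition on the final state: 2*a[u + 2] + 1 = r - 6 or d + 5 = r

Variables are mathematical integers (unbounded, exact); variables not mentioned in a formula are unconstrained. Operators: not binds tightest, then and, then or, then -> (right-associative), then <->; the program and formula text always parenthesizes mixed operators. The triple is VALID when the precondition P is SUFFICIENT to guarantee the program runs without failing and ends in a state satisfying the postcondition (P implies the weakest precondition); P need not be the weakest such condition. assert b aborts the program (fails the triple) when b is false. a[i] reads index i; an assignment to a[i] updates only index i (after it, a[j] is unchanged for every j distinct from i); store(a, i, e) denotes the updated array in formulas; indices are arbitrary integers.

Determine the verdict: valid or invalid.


Working backward. After the program, the postcondition 2*a[u + 2] + 1 = r - 6 or d + 5 = r must hold; in canonical form it is 2*a[u + 2] = r - 7 or d = r - 5.
Before assert 2*d + u <= 2*w + 3 -> 3*w - u + 5 = 3: (2*d + u <= 2*w + 3 -> 3*w = u - 2) and (2*a[u + 2] = r - 7 or d = r - 5)
Before y := w + 4: (2*d + u <= 2*w + 3 -> 3*w = u - 2) and (2*a[u + 2] = r - 7 or d = r - 5)
The weakest precondition is (2*d + u <= 2*w + 3 -> 3*w = u - 2) and (2*a[u + 2] = r - 7 or d = r - 5).
Check whether (u <= 2*w + 5 -> 3*w = u - 2) and (2*a[u + 2] = r - 7 or r = 4) and d = -1 implies it.
Every state satisfying the precondition satisfies the weakest precondition: the implication holds.
Answer: valid


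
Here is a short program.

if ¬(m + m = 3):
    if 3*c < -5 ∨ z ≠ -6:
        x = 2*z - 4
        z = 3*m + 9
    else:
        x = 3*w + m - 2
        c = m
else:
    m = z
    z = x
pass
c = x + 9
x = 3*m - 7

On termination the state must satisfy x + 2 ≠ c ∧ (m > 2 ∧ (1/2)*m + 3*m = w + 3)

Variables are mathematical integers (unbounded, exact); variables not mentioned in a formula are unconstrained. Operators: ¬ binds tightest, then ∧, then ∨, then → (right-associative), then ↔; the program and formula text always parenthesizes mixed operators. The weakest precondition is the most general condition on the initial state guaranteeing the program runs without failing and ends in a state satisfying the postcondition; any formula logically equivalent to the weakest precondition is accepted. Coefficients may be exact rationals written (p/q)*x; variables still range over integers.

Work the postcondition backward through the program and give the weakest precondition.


Working backward. After the program, the postcondition x + 2 ≠ c ∧ (m > 2 ∧ (1/2)*m + 3*m = w + 3) must hold; in canonical form it is x ≠ c - 2 ∧ m > 2 ∧ (7/2)*m = w + 3.
Before x := 3*m - 7: 3*m ≠ c + 5 ∧ m > 2 ∧ (7/2)*m = w + 3
Before c := x + 9: 3*m ≠ x + 14 ∧ m > 2 ∧ (7/2)*m = w + 3
Before skip: 3*m ≠ x + 14 ∧ m > 2 ∧ (7/2)*m = w + 3
Then branch requires ((3*c < -5 ∨ z ≠ -6) → (3*m ≠ 2*z + 10 ∧ m > 2 ∧ (7/2)*m = w + 3)) ∧ ((¬(3*c < -5 ∨ z ≠ -6)) → (2*m ≠ 3*w + 12 ∧ m > 2 ∧ (7/2)*m = w + 3)); else branch requires 3*z ≠ x + 14 ∧ z > 2 ∧ (7/2)*z = w + 3.
Before the if: ((¬(2*m = 3)) → (((3*c < -5 ∨ z ≠ -6) → (3*m ≠ 2*z + 10 ∧ m > 2 ∧ (7/2)*m = w + 3)) ∧ ((¬(3*c < -5 ∨ z ≠ -6)) → (2*m ≠ 3*w + 12 ∧ m > 2 ∧ (7/2)*m = w + 3)))) ∧ (2*m = 3 → (3*z ≠ x + 14 ∧ z > 2 ∧ (7/2)*z = w + 3))
Answer: WP = ((¬(2*m = 3)) → (((3*c < -5 ∨ z ≠ -6) → (3*m ≠ 2*z + 10 ∧ m > 2 ∧ (7/2)*m = w + 3)) ∧ ((¬(3*c < -5 ∨ z ≠ -6)) → (2*m ≠ 3*w + 12 ∧ m > 2 ∧ (7/2)*m = w + 3)))) ∧ (2*m = 3 → (3*z ≠ x + 14 ∧ z > 2 ∧ (7/2)*z = w + 3))


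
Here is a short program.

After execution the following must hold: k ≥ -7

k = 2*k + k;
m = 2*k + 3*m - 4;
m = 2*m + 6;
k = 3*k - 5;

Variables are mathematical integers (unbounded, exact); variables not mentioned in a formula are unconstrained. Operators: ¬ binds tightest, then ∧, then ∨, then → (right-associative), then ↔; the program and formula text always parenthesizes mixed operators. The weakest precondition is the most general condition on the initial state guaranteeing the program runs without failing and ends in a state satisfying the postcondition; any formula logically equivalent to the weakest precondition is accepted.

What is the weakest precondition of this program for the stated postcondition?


Working backward. After the program, k ≥ -7 must hold.
Before k := 3*k - 5: 3*k ≥ -2
Before m := 2*m + 6: 3*k ≥ -2
Before m := 2*k + 3*m - 4: 3*k ≥ -2
Before k := 2*k + k: 9*k ≥ -2
Answer: WP = 9*k ≥ -2


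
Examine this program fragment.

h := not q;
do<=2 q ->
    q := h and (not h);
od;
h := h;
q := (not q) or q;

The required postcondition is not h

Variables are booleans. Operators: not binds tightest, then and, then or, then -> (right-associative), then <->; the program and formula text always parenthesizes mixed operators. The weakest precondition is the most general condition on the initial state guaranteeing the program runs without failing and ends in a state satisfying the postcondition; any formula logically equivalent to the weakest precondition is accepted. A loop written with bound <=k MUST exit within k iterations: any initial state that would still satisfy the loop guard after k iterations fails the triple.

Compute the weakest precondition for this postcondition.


Working backward. After the program, not h must hold.
Before q := (not q) or q: not h
Before h := h: not h
Before the loop (bound <=2), unroll the exhaustion recursion (WP_0 = exit-now case; WP_j = one more guarded iteration, up to j = 2):
  WP_0: (not q) and (not h)
  WP_1: (q -> (not h)) and ((not q) -> (not h))
  WP_2: (q -> (not h)) and ((not q) -> (not h))
So before the loop: (q -> (not h)) and ((not q) -> (not h))
Before h := not q: (not q) -> q
Answer: WP = (not q) -> q


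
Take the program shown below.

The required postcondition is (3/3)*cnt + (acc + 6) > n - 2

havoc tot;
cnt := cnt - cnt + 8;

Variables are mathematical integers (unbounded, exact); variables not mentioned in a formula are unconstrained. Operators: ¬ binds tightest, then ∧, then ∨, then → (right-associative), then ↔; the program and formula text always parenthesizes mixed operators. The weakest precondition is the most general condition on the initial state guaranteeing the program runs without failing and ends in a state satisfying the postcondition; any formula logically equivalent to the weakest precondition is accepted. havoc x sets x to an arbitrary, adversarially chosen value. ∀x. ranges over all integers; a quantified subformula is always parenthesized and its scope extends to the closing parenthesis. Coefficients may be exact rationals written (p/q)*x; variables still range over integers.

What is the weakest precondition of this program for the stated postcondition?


Working backward. After the program, the postcondition (3/3)*cnt + (acc + 6) > n - 2 must hold; in canonical form it is acc + cnt > n - 8.
Before cnt := cnt - cnt + 8: acc > n - 16
Before havoc tot: acc > n - 16
Answer: WP = acc > n - 16


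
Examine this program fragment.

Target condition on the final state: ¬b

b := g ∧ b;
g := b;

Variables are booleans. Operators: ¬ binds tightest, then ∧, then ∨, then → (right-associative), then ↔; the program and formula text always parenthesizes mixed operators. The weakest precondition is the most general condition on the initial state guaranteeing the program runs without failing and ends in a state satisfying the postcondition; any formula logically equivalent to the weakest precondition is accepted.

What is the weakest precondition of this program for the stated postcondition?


Working backward. After the program, ¬b must hold.
Before g := b: ¬b
Before b := g ∧ b: ¬(g ∧ b)
Answer: WP = ¬(g ∧ b)


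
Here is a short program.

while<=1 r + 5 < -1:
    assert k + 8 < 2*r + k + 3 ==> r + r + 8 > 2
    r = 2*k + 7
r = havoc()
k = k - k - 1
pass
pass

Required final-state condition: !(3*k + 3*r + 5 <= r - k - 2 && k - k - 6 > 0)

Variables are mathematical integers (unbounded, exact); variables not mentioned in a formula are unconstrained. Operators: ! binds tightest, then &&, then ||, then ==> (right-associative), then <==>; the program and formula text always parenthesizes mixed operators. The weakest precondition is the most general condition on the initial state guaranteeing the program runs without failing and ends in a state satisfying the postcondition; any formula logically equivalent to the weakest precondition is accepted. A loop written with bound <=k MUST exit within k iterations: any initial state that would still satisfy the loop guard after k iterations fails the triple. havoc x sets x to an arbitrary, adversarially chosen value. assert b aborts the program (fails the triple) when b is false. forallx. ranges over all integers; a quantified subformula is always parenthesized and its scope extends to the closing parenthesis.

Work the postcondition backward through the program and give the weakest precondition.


Working backward. After the program, the postcondition !(3*k + 3*r + 5 <= r - k - 2 && k - k - 6 > 0) must hold; in canonical form it is true.
Before skip: true
Before skip: true
Before k := k - k - 1: true
Before havoc r: true
Before the loop (bound <=1), unroll the exhaustion recursion (WP_0 = exit-now case; WP_j = one more guarded iteration, up to j = 1):
  WP_0: !(r < -6)
  WP_1: r < -6 ==> ((2*r > 5 ==> 2*r > -6) && (!(2*k < -13)))
So before the loop: r < -6 ==> ((2*r > 5 ==> 2*r > -6) && (!(2*k < -13)))
Answer: WP = r < -6 ==> ((2*r > 5 ==> 2*r > -6) && (!(2*k < -13)))


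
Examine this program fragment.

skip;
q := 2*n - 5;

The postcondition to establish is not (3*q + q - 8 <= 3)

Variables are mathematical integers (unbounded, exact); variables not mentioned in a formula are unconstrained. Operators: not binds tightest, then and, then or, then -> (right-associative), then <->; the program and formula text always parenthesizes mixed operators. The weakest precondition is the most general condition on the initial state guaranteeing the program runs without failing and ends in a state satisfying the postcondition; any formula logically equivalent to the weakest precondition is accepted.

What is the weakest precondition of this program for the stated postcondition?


Working backward. After the program, the postcondition not (3*q + q - 8 <= 3) must hold; in canonical form it is not (4*q <= 11).
Before q := 2*n - 5: not (8*n <= 31)
Before skip: not (8*n <= 31)
Answer: WP = not (8*n <= 31)


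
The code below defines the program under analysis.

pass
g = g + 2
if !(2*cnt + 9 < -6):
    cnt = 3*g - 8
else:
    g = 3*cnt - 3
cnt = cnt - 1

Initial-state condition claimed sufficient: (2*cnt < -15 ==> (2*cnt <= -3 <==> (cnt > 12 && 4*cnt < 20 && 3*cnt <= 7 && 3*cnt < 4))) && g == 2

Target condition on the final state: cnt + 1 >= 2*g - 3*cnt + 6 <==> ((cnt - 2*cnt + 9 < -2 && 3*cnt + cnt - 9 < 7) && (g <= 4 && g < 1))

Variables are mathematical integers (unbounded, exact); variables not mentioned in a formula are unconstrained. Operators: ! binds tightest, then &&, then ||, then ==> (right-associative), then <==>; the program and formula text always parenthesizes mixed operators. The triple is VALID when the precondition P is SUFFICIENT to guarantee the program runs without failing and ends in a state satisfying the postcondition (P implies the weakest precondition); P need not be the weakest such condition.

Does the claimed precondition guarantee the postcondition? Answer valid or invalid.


Working backward. After the program, the postcondition cnt + 1 >= 2*g - 3*cnt + 6 <==> ((cnt - 2*cnt + 9 < -2 && 3*cnt + cnt - 9 < 7) && (g <= 4 && g < 1)) must hold; in canonical form it is 4*cnt >= 2*g + 5 <==> (cnt > 11 && 4*cnt < 16 && g <= 4 && g < 1).
Before cnt := cnt - 1: 4*cnt >= 2*g + 9 <==> (cnt > 12 && 4*cnt < 20 && g <= 4 && g < 1)
Then branch requires 10*g >= 41 <==> (3*g > 20 && 12*g < 52 && g <= 4 && g < 1); else branch requires 2*cnt <= -3 <==> (cnt > 12 && 4*cnt < 20 && 3*cnt <= 7 && 3*cnt < 4).
Before the if: ((!(2*cnt < -15)) ==> (10*g >= 41 <==> (3*g > 20 && 12*g < 52 && g <= 4 && g < 1))) && (2*cnt < -15 ==> (2*cnt <= -3 <==> (cnt > 12 && 4*cnt < 20 && 3*cnt <= 7 && 3*cnt < 4)))
Before g := g + 2: ((!(2*cnt < -15)) ==> (10*g >= 21 <==> (3*g > 14 && 12*g < 28 && g <= 2 && g < -1))) && (2*cnt < -15 ==> (2*cnt <= -3 <==> (cnt > 12 && 4*cnt < 20 && 3*cnt <= 7 && 3*cnt < 4)))
Before skip: ((!(2*cnt < -15)) ==> (10*g >= 21 <==> (3*g > 14 && 12*g < 28 && g <= 2 && g < -1))) && (2*cnt < -15 ==> (2*cnt <= -3 <==> (cnt > 12 && 4*cnt < 20 && 3*cnt <= 7 && 3*cnt < 4)))
The weakest precondition is ((!(2*cnt < -15)) ==> (10*g >= 21 <==> (3*g > 14 && 12*g < 28 && g <= 2 && g < -1))) && (2*cnt < -15 ==> (2*cnt <= -3 <==> (cnt > 12 && 4*cnt < 20 && 3*cnt <= 7 && 3*cnt < 4))).
Check whether (2*cnt < -15 ==> (2*cnt <= -3 <==> (cnt > 12 && 4*cnt < 20 && 3*cnt <= 7 && 3*cnt < 4))) && g == 2 implies it.
Every state satisfying the precondition satisfies the weakest precondition: the implication holds.
Answer: valid


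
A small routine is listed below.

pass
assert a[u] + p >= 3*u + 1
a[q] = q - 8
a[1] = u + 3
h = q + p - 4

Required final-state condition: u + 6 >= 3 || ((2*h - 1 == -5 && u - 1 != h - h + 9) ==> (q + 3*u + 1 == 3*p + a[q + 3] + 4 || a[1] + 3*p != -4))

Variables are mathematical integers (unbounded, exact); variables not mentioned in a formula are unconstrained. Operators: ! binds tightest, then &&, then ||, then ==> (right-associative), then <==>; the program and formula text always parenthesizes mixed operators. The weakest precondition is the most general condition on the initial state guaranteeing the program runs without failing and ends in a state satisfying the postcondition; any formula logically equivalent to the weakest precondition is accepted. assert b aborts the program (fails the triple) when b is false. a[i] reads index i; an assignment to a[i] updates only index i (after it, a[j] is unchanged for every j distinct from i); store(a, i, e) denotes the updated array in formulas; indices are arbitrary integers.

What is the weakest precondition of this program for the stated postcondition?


Working backward. After the program, the postcondition u + 6 >= 3 || ((2*h - 1 == -5 && u - 1 != h - h + 9) ==> (q + 3*u + 1 == 3*p + a[q + 3] + 4 || a[1] + 3*p != -4)) must hold; in canonical form it is u >= -3 || ((2*h == -4 && u != 10) ==> (q + 3*u == a[q + 3] + 3*p + 3 || a[1] + 3*p != -4)).
Before h := q + p - 4: u >= -3 || ((2*p + 2*q == 4 && u != 10) ==> (q + 3*u == a[q + 3] + 3*p + 3 || a[1] + 3*p != -4))
Before a[1] := u + 3: u >= -3 || ((2*p + 2*q == 4 && u != 10) ==> (q + 3*u == store(a, 1, u + 3)[q + 3] + 3*p + 3 || 3*p + u != -7))
Before a[q] := q - 8: u >= -3 || ((2*p + 2*q == 4 && u != 10) ==> (q + 3*u == store(store(a, q, q - 8), 1, u + 3)[q + 3] + 3*p + 3 || 3*p + u != -7))
Before assert a[u] + p >= 3*u + 1: a[u] + p >= 3*u + 1 && (u >= -3 || ((2*p + 2*q == 4 && u != 10) ==> (q + 3*u == store(store(a, q, q - 8), 1, u + 3)[q + 3] + 3*p + 3 || 3*p + u != -7)))
Before skip: a[u] + p >= 3*u + 1 && (u >= -3 || ((2*p + 2*q == 4 && u != 10) ==> (q + 3*u == store(store(a, q, q - 8), 1, u + 3)[q + 3] + 3*p + 3 || 3*p + u != -7)))
Answer: WP = a[u] + p >= 3*u + 1 && (u >= -3 || ((2*p + 2*q == 4 && u != 10) ==> (q + 3*u == store(store(a, q, q - 8), 1, u + 3)[q + 3] + 3*p + 3 || 3*p + u != -7)))


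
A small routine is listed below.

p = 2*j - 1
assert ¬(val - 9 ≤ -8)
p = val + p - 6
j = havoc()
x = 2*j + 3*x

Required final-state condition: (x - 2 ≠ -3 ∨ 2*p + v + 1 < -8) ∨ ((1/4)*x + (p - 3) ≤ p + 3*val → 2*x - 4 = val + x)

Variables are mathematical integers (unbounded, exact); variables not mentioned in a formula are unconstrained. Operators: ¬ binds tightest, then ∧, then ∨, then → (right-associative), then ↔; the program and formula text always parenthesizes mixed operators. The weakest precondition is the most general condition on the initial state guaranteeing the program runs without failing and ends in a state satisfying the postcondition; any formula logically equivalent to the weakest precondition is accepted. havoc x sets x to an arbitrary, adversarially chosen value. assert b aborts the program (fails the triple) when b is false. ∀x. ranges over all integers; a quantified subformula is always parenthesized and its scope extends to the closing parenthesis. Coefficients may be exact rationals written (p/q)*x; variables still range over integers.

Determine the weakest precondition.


Working backward. After the program, the postcondition (x - 2 ≠ -3 ∨ 2*p + v + 1 < -8) ∨ ((1/4)*x + (p - 3) ≤ p + 3*val → 2*x - 4 = val + x) must hold; in canonical form it is x ≠ -1 ∨ 2*p + v < -9 ∨ ((1/4)*x ≤ 3*val + 3 → x = val + 4).
Before x := 2*j + 3*x: 2*j + 3*x ≠ -1 ∨ 2*p + v < -9 ∨ ((1/2)*j + (3/4)*x ≤ 3*val + 3 → 2*j + 3*x = val + 4)
Before havoc j: ∀j_1. (2*j_1 + 3*x ≠ -1 ∨ 2*p + v < -9 ∨ ((1/2)*j_1 + (3/4)*x ≤ 3*val + 3 → 2*j_1 + 3*x = val + 4))
Before p := val + p - 6: ∀j_1. (2*j_1 + 3*x ≠ -1 ∨ 2*p + v + 2*val < 3 ∨ ((1/2)*j_1 + (3/4)*x ≤ 3*val + 3 → 2*j_1 + 3*x = val + 4))
Before assert ¬(val - 9 ≤ -8): (¬(val ≤ 1)) ∧ (∀j_1. (2*j_1 + 3*x ≠ -1 ∨ 2*p + v + 2*val < 3 ∨ ((1/2)*j_1 + (3/4)*x ≤ 3*val + 3 → 2*j_1 + 3*x = val + 4)))
Before p := 2*j - 1: (¬(val ≤ 1)) ∧ (∀j_1. (2*j_1 + 3*x ≠ -1 ∨ 4*j + v + 2*val < 5 ∨ ((1/2)*j_1 + (3/4)*x ≤ 3*val + 3 → 2*j_1 + 3*x = val + 4)))
Answer: WP = (¬(val ≤ 1)) ∧ (∀j_1. (2*j_1 + 3*x ≠ -1 ∨ 4*j + v + 2*val < 5 ∨ ((1/2)*j_1 + (3/4)*x ≤ 3*val + 3 → 2*j_1 + 3*x = val + 4)))


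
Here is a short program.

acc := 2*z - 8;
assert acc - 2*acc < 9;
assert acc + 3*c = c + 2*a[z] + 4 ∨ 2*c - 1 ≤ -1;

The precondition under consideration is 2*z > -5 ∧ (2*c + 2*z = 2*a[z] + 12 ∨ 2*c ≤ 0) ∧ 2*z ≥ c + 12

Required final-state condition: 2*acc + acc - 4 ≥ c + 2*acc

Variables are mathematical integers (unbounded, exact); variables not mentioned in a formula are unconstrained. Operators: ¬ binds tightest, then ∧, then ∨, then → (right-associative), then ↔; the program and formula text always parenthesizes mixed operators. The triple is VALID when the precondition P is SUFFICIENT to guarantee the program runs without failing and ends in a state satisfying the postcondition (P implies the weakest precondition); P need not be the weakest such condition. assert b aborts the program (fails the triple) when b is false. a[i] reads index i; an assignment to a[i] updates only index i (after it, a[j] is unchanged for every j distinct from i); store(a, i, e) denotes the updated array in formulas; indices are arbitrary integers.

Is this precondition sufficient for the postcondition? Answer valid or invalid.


Working backward. After the program, the postcondition 2*acc + acc - 4 ≥ c + 2*acc must hold; in canonical form it is acc ≥ c + 4.
Before assert acc + 3*c = c + 2*a[z] + 4 ∨ 2*c - 1 ≤ -1: (acc + 2*c = 2*a[z] + 4 ∨ 2*c ≤ 0) ∧ acc ≥ c + 4
Before assert acc - 2*acc < 9: acc > -9 ∧ (acc + 2*c = 2*a[z] + 4 ∨ 2*c ≤ 0) ∧ acc ≥ c + 4
Before acc := 2*z - 8: 2*z > -1 ∧ (2*c + 2*z = 2*a[z] + 12 ∨ 2*c ≤ 0) ∧ 2*z ≥ c + 12
The weakest precondition is 2*z > -1 ∧ (2*c + 2*z = 2*a[z] + 12 ∨ 2*c ≤ 0) ∧ 2*z ≥ c + 12.
Check whether 2*z > -5 ∧ (2*c + 2*z = 2*a[z] + 12 ∨ 2*c ≤ 0) ∧ 2*z ≥ c + 12 implies it.
Countermodel: at the initial state a = {[-1] = -22, elsewhere -22}, c = -14, z = -1, the precondition holds but the weakest precondition fails.
Answer: invalid


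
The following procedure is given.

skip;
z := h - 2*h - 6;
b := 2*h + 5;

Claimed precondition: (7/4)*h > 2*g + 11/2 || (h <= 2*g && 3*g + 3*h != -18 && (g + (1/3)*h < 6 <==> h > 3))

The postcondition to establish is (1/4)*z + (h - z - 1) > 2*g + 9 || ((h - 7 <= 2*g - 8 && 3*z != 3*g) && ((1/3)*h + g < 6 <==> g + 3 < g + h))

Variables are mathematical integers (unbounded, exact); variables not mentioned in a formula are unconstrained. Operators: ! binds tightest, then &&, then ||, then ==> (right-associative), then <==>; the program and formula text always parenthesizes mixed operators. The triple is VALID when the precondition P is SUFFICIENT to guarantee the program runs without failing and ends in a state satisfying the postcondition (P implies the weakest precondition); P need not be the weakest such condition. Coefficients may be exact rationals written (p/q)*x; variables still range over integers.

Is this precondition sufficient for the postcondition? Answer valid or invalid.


Working backward. After the program, the postcondition (1/4)*z + (h - z - 1) > 2*g + 9 || ((h - 7 <= 2*g - 8 && 3*z != 3*g) && ((1/3)*h + g < 6 <==> g + 3 < g + h)) must hold; in canonical form it is h > 2*g + (3/4)*z + 10 || (h <= 2*g - 1 && 3*z != 3*g && (g + (1/3)*h < 6 <==> h > 3)).
Before b := 2*h + 5: h > 2*g + (3/4)*z + 10 || (h <= 2*g - 1 && 3*z != 3*g && (g + (1/3)*h < 6 <==> h > 3))
Before z := h - 2*h - 6: (7/4)*h > 2*g + 11/2 || (h <= 2*g - 1 && 3*g + 3*h != -18 && (g + (1/3)*h < 6 <==> h > 3))
Before skip: (7/4)*h > 2*g + 11/2 || (h <= 2*g - 1 && 3*g + 3*h != -18 && (g + (1/3)*h < 6 <==> h > 3))
The weakest precondition is (7/4)*h > 2*g + 11/2 || (h <= 2*g - 1 && 3*g + 3*h != -18 && (g + (1/3)*h < 6 <==> h > 3)).
Check whether (7/4)*h > 2*g + 11/2 || (h <= 2*g && 3*g + 3*h != -18 && (g + (1/3)*h < 6 <==> h > 3)) implies it.
Countermodel: at the initial state g = 2, h = 4, the precondition holds but the weakest precondition fails.
Answer: invalid


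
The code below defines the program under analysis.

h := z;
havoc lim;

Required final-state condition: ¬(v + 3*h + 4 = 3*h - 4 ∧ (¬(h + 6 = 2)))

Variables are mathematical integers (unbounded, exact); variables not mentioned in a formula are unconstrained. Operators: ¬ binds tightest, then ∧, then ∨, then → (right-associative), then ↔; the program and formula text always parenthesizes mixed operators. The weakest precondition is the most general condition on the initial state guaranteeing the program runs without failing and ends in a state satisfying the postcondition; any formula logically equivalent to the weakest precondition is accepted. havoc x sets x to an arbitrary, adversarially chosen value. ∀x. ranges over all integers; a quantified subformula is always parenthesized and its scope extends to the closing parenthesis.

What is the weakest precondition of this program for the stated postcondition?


Working backward. After the program, the postcondition ¬(v + 3*h + 4 = 3*h - 4 ∧ (¬(h + 6 = 2))) must hold; in canonical form it is ¬(v = -8 ∧ (¬(h = -4))).
Before havoc lim: ¬(v = -8 ∧ (¬(h = -4)))
Before h := z: ¬(v = -8 ∧ (¬(z = -4)))
Answer: WP = ¬(v = -8 ∧ (¬(z = -4)))


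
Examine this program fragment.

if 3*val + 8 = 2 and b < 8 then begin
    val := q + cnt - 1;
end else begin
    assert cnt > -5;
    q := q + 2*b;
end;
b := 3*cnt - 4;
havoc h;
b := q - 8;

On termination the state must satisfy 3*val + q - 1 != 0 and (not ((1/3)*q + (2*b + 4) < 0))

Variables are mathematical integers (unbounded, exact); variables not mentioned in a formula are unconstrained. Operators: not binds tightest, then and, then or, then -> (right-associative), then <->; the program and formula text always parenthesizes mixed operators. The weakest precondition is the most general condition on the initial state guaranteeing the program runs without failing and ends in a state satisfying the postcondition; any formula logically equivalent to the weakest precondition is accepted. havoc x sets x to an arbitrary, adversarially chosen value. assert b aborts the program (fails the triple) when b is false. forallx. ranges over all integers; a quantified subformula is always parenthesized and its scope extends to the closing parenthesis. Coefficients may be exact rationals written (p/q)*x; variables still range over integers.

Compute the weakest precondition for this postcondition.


Working backward. After the program, the postcondition 3*val + q - 1 != 0 and (not ((1/3)*q + (2*b + 4) < 0)) must hold; in canonical form it is q + 3*val != 1 and (not (2*b + (1/3)*q < -4)).
Before b := q - 8: q + 3*val != 1 and (not ((7/3)*q < 12))
Before havoc h: q + 3*val != 1 and (not ((7/3)*q < 12))
Before b := 3*cnt - 4: q + 3*val != 1 and (not ((7/3)*q < 12))
Then branch requires 3*cnt + 4*q != 4 and (not ((7/3)*q < 12)); else branch requires cnt > -5 and 2*b + q + 3*val != 1 and (not ((14/3)*b + (7/3)*q < 12)).
Before the if: ((3*val = -6 and b < 8) -> (3*cnt + 4*q != 4 and (not ((7/3)*q < 12)))) and ((not (3*val = -6 and b < 8)) -> (cnt > -5 and 2*b + q + 3*val != 1 and (not ((14/3)*b + (7/3)*q < 12))))
Answer: WP = ((3*val = -6 and b < 8) -> (3*cnt + 4*q != 4 and (not ((7/3)*q < 12)))) and ((not (3*val = -6 and b < 8)) -> (cnt > -5 and 2*b + q + 3*val != 1 and (not ((14/3)*b + (7/3)*q < 12))))


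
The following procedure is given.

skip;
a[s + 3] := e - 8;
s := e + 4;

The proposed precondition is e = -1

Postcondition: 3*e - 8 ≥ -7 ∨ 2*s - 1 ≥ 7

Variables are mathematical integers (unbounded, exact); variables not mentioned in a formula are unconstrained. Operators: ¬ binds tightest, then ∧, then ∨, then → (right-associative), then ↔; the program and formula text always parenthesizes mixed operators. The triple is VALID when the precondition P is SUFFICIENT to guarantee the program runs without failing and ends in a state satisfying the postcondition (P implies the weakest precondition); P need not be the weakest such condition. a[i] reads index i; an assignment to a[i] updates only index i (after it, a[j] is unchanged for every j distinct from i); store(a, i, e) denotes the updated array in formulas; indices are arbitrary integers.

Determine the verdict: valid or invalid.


Working backward. After the program, the postcondition 3*e - 8 ≥ -7 ∨ 2*s - 1 ≥ 7 must hold; in canonical form it is 3*e ≥ 1 ∨ 2*s ≥ 8.
Before s := e + 4: 3*e ≥ 1 ∨ 2*e ≥ 0
Before a[s + 3] := e - 8: 3*e ≥ 1 ∨ 2*e ≥ 0
Before skip: 3*e ≥ 1 ∨ 2*e ≥ 0
The weakest precondition is 3*e ≥ 1 ∨ 2*e ≥ 0.
Check whether e = -1 implies it.
Countermodel: at the initial state e = -1, the precondition holds but the weakest precondition fails.
Answer: invalid


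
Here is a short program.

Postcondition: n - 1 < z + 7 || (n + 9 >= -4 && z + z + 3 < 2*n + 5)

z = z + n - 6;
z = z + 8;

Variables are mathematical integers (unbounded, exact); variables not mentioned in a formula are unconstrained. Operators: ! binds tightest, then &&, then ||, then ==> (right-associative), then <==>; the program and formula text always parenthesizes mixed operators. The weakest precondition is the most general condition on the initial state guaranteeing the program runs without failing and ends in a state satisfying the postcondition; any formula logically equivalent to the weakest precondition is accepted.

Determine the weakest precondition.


Working backward. After the program, the postcondition n - 1 < z + 7 || (n + 9 >= -4 && z + z + 3 < 2*n + 5) must hold; in canonical form it is n < z + 8 || (n >= -13 && 2*z < 2*n + 2).
Before z := z + 8: n < z + 16 || (n >= -13 && 2*z < 2*n - 14)
Before z := z + n - 6: z > -10 || (n >= -13 && 2*z < -2)
Answer: WP = z > -10 || (n >= -13 && 2*z < -2)


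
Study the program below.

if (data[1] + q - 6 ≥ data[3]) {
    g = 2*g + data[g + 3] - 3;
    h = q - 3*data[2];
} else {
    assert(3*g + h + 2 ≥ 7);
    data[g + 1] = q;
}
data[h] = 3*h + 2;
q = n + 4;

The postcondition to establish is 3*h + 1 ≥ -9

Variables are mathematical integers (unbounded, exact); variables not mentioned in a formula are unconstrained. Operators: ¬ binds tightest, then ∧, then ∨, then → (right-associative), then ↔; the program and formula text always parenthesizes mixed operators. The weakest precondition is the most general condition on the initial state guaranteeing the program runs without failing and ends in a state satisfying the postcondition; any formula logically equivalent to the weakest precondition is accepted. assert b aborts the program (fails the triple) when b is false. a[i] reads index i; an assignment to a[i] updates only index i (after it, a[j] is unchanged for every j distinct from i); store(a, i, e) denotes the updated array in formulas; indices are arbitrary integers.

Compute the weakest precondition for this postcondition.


Working backward. After the program, the postcondition 3*h + 1 ≥ -9 must hold; in canonical form it is 3*h ≥ -10.
Before q := n + 4: 3*h ≥ -10
Before data[h] := 3*h + 2: 3*h ≥ -10
Then branch requires 3*q ≥ 9*data[2] - 10; else branch requires 3*g + h ≥ 5 ∧ 3*h ≥ -10.
Before the if: (data[1] + q ≥ data[3] + 6 → 3*q ≥ 9*data[2] - 10) ∧ ((¬(data[1] + q ≥ data[3] + 6)) → (3*g + h ≥ 5 ∧ 3*h ≥ -10))
Answer: WP = (data[1] + q ≥ data[3] + 6 → 3*q ≥ 9*data[2] - 10) ∧ ((¬(data[1] + q ≥ data[3] + 6)) → (3*g + h ≥ 5 ∧ 3*h ≥ -10))


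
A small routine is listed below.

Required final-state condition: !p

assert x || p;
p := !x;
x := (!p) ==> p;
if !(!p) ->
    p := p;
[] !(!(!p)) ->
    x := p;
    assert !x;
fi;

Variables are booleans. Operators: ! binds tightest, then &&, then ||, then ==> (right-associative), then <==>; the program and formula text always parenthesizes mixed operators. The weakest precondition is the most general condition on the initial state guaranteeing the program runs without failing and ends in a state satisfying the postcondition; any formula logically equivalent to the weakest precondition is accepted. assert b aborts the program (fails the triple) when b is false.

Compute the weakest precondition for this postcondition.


Working backward. After the program, !p must hold.
Then branch requires !p; else branch requires !p.
Before the if: p ==> (!p)
Before x := (!p) ==> p: p ==> (!p)
Before p := !x: (!x) ==> x
Before assert x || p: (x || p) && ((!x) ==> x)
Answer: WP = (x || p) && ((!x) ==> x)


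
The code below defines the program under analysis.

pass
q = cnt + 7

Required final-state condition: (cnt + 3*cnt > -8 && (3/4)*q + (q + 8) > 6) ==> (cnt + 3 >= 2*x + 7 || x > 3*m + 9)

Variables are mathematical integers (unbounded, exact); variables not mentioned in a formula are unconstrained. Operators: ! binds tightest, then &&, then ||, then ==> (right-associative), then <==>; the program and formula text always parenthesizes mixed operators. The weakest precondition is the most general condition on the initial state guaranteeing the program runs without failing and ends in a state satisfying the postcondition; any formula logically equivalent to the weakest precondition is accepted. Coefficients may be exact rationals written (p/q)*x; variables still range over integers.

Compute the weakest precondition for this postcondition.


Working backward. After the program, the postcondition (cnt + 3*cnt > -8 && (3/4)*q + (q + 8) > 6) ==> (cnt + 3 >= 2*x + 7 || x > 3*m + 9) must hold; in canonical form it is (4*cnt > -8 && (7/4)*q > -2) ==> (cnt >= 2*x + 4 || x > 3*m + 9).
Before q := cnt + 7: (4*cnt > -8 && (7/4)*cnt > -57/4) ==> (cnt >= 2*x + 4 || x > 3*m + 9)
Before skip: (4*cnt > -8 && (7/4)*cnt > -57/4) ==> (cnt >= 2*x + 4 || x > 3*m + 9)
Answer: WP = (4*cnt > -8 && (7/4)*cnt > -57/4) ==> (cnt >= 2*x + 4 || x > 3*m + 9)


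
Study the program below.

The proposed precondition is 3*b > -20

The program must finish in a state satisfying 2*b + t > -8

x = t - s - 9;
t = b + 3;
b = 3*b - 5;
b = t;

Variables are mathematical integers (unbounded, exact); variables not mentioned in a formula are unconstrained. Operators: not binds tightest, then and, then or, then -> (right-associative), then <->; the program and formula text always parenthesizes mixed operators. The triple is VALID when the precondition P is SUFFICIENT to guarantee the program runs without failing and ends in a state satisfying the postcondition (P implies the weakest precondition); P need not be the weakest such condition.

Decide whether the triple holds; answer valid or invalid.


Working backward. After the program, 2*b + t > -8 must hold.
Before b := t: 3*t > -8
Before b := 3*b - 5: 3*t > -8
Before t := b + 3: 3*b > -17
Before x := t - s - 9: 3*b > -17
The weakest precondition is 3*b > -17.
Check whether 3*b > -20 implies it.
Countermodel: at the initial state b = -6, the precondition holds but the weakest precondition fails.
Answer: invalid


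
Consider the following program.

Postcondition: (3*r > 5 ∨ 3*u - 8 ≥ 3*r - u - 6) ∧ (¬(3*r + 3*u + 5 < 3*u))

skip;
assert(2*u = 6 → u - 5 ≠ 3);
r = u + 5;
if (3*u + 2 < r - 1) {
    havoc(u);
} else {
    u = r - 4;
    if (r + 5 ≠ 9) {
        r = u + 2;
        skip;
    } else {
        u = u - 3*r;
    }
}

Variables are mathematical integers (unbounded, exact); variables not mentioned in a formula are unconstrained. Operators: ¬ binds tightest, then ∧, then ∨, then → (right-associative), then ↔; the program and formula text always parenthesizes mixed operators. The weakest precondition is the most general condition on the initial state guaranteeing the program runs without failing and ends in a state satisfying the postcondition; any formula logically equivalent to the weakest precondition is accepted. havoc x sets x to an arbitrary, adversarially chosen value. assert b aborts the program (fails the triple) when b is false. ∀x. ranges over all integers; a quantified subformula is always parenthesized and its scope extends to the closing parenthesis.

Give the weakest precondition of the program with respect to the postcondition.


Working backward. After the program, the postcondition (3*r > 5 ∨ 3*u - 8 ≥ 3*r - u - 6) ∧ (¬(3*r + 3*u + 5 < 3*u)) must hold; in canonical form it is (3*r > 5 ∨ 4*u ≥ 3*r + 2) ∧ (¬(3*r < -5)).
Then branch requires ∀u_1. ((3*r > 5 ∨ 4*u_1 ≥ 3*r + 2) ∧ (¬(3*r < -5))); else branch requires (r ≠ 4 → ((3*r > 11 ∨ r ≥ 12) ∧ (¬(3*r < 1)))) ∧ ((¬(r ≠ 4)) → ((3*r > 5 ∨ 11*r ≤ -18) ∧ (¬(3*r < -5)))).
Before the if: (3*u < r - 3 → (∀u_1. ((3*r > 5 ∨ 4*u_1 ≥ 3*r + 2) ∧ (¬(3*r < -5))))) ∧ ((¬(3*u < r - 3)) → ((r ≠ 4 → ((3*r > 11 ∨ r ≥ 12) ∧ (¬(3*r < 1)))) ∧ ((¬(r ≠ 4)) → ((3*r > 5 ∨ 11*r ≤ -18) ∧ (¬(3*r < -5))))))
Before r := u + 5: (2*u < 2 → (∀u_1. ((3*u > -10 ∨ 4*u_1 ≥ 3*u + 17) ∧ (¬(3*u < -20))))) ∧ ((¬(2*u < 2)) → ((u ≠ -1 → ((3*u > -4 ∨ u ≥ 7) ∧ (¬(3*u < -14)))) ∧ ((¬(u ≠ -1)) → ((3*u > -10 ∨ 11*u ≤ -73) ∧ (¬(3*u < -20))))))
Before assert 2*u = 6 → u - 5 ≠ 3: (2*u = 6 → u ≠ 8) ∧ (2*u < 2 → (∀u_1. ((3*u > -10 ∨ 4*u_1 ≥ 3*u + 17) ∧ (¬(3*u < -20))))) ∧ ((¬(2*u < 2)) → ((u ≠ -1 → ((3*u > -4 ∨ u ≥ 7) ∧ (¬(3*u < -14)))) ∧ ((¬(u ≠ -1)) → ((3*u > -10 ∨ 11*u ≤ -73) ∧ (¬(3*u < -20))))))
Before skip: (2*u = 6 → u ≠ 8) ∧ (2*u < 2 → (∀u_1. ((3*u > -10 ∨ 4*u_1 ≥ 3*u + 17) ∧ (¬(3*u < -20))))) ∧ ((¬(2*u < 2)) → ((u ≠ -1 → ((3*u > -4 ∨ u ≥ 7) ∧ (¬(3*u < -14)))) ∧ ((¬(u ≠ -1)) → ((3*u > -10 ∨ 11*u ≤ -73) ∧ (¬(3*u < -20))))))
Answer: WP = (2*u = 6 → u ≠ 8) ∧ (2*u < 2 → (∀u_1. ((3*u > -10 ∨ 4*u_1 ≥ 3*u + 17) ∧ (¬(3*u < -20))))) ∧ ((¬(2*u < 2)) → ((u ≠ -1 → ((3*u > -4 ∨ u ≥ 7) ∧ (¬(3*u < -14)))) ∧ ((¬(u ≠ -1)) → ((3*u > -10 ∨ 11*u ≤ -73) ∧ (¬(3*u < -20))))))


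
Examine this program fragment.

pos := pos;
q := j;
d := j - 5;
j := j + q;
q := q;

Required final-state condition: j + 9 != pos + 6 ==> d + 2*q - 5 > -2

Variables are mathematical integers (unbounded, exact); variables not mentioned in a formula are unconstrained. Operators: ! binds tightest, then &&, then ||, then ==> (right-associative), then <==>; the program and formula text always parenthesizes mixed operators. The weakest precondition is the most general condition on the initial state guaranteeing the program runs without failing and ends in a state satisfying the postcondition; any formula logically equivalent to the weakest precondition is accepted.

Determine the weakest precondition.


Working backward. After the program, the postcondition j + 9 != pos + 6 ==> d + 2*q - 5 > -2 must hold; in canonical form it is j != pos - 3 ==> d + 2*q > 3.
Before q := q: j != pos - 3 ==> d + 2*q > 3
Before j := j + q: j + q != pos - 3 ==> d + 2*q > 3
Before d := j - 5: j + q != pos - 3 ==> j + 2*q > 8
Before q := j: 2*j != pos - 3 ==> 3*j > 8
Before pos := pos: 2*j != pos - 3 ==> 3*j > 8
Answer: WP = 2*j != pos - 3 ==> 3*j > 8


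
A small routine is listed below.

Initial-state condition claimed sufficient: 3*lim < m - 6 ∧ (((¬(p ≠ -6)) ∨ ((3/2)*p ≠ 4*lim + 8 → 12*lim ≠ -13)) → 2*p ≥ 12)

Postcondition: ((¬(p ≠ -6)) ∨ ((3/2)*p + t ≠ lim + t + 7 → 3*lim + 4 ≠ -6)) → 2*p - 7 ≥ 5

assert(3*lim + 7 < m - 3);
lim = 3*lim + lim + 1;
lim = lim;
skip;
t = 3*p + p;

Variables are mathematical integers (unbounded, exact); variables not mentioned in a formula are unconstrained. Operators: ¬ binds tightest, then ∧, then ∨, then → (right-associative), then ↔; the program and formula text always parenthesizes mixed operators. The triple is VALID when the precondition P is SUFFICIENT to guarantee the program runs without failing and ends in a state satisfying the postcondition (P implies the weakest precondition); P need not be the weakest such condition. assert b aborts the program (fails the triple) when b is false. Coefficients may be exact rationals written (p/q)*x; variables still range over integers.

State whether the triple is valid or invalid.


Working backward. After the program, the postcondition ((¬(p ≠ -6)) ∨ ((3/2)*p + t ≠ lim + t + 7 → 3*lim + 4 ≠ -6)) → 2*p - 7 ≥ 5 must hold; in canonical form it is ((¬(p ≠ -6)) ∨ ((3/2)*p ≠ lim + 7 → 3*lim ≠ -10)) → 2*p ≥ 12.
Before t := 3*p + p: ((¬(p ≠ -6)) ∨ ((3/2)*p ≠ lim + 7 → 3*lim ≠ -10)) → 2*p ≥ 12
Before skip: ((¬(p ≠ -6)) ∨ ((3/2)*p ≠ lim + 7 → 3*lim ≠ -10)) → 2*p ≥ 12
Before lim := lim: ((¬(p ≠ -6)) ∨ ((3/2)*p ≠ lim + 7 → 3*lim ≠ -10)) → 2*p ≥ 12
Before lim := 3*lim + lim + 1: ((¬(p ≠ -6)) ∨ ((3/2)*p ≠ 4*lim + 8 → 12*lim ≠ -13)) → 2*p ≥ 12
Before assert 3*lim + 7 < m - 3: 3*lim < m - 10 ∧ (((¬(p ≠ -6)) ∨ ((3/2)*p ≠ 4*lim + 8 → 12*lim ≠ -13)) → 2*p ≥ 12)
The weakest precondition is 3*lim < m - 10 ∧ (((¬(p ≠ -6)) ∨ ((3/2)*p ≠ 4*lim + 8 → 12*lim ≠ -13)) → 2*p ≥ 12).
Check whether 3*lim < m - 6 ∧ (((¬(p ≠ -6)) ∨ ((3/2)*p ≠ 4*lim + 8 → 12*lim ≠ -13)) → 2*p ≥ 12) implies it.
Countermodel: at the initial state lim = -2, m = 1, p = 6, the precondition holds but the weakest precondition fails.
Answer: invalid
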